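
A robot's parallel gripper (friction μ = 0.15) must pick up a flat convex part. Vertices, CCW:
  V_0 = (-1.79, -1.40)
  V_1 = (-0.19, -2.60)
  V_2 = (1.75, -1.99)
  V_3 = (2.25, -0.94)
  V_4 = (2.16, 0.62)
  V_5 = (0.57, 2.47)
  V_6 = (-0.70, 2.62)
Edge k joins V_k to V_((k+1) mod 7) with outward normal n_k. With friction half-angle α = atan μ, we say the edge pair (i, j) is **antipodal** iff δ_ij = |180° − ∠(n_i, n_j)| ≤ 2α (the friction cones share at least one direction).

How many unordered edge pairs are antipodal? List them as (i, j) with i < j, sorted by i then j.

α = atan 0.15 = 8.53°;  2α = 17.06°
n_0 = (-0.6000, -0.8000)
n_1 = (+0.3000, -0.9540)
n_2 = (+0.9029, -0.4299)
n_3 = (+0.9983, +0.0576)
n_4 = (+0.7584, +0.6518)
n_5 = (+0.1173, +0.9931)
n_6 = (-0.9652, +0.2617)
  (0,1): δ = 125.68°  ·
  (0,2): δ = 78.59°  ·
  (0,3): δ = 49.83°  ·
  (0,4): δ = 12.45°  ✓
  (0,5): δ = 30.13°  ·
  (0,6): δ = 111.70°  ·
  (1,2): δ = 132.92°  ·
  (1,3): δ = 104.15°  ·
  (1,4): δ = 66.78°  ·
  (1,5): δ = 24.19°  ·
  (1,6): δ = 57.37°  ·
  (2,3): δ = 151.23°  ·
  (2,4): δ = 113.86°  ·
  (2,5): δ = 71.27°  ·
  (2,6): δ = 10.29°  ✓
  (3,4): δ = 142.62°  ·
  (3,5): δ = 100.04°  ·
  (3,6): δ = 18.47°  ·
  (4,5): δ = 137.41°  ·
  (4,6): δ = 55.85°  ·
  (5,6): δ = 98.43°  ·
antipodal pairs: 2

count = 2; pairs: (0,4), (2,6)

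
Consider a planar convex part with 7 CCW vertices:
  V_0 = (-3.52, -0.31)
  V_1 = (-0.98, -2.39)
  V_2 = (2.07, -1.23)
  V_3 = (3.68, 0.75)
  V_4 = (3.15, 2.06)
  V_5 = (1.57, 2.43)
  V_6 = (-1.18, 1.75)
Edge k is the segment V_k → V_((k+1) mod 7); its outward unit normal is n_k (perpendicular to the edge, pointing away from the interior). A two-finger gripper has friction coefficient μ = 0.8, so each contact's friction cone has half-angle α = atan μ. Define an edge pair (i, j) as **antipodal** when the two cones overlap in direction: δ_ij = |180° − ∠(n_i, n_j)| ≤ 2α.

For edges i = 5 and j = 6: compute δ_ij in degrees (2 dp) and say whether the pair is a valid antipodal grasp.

α = atan 0.8 = 38.66°;  2α = 77.32°
edge 5: e_5 = (-2.75, -0.68);  n_5 = (-0.2400, +0.9708)
edge 6: e_6 = (-2.34, -2.06);  n_6 = (-0.6608, +0.7506)
∠(n_5, n_6) = 27.47°
δ = |180° − 27.47°| = 152.53°
152.53° > 2α = 77.32°  →  invalid

δ = 152.53°, invalid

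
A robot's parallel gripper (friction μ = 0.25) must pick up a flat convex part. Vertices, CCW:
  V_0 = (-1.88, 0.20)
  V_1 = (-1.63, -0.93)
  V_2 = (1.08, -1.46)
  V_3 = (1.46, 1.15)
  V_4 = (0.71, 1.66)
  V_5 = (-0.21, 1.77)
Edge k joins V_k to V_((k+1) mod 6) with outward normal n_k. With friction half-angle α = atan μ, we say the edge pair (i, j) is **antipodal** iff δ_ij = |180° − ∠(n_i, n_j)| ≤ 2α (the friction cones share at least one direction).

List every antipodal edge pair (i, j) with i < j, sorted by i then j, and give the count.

α = atan 0.25 = 14.04°;  2α = 28.07°
n_0 = (-0.9764, -0.2160)
n_1 = (-0.1919, -0.9814)
n_2 = (+0.9896, -0.1441)
n_3 = (+0.5623, +0.8269)
n_4 = (+0.1187, +0.9929)
n_5 = (-0.6850, +0.7286)
  (0,1): δ = 113.54°  ·
  (0,2): δ = 20.76°  ✓
  (0,3): δ = 43.31°  ·
  (0,4): δ = 70.71°  ·
  (0,5): δ = 120.76°  ·
  (1,2): δ = 87.22°  ·
  (1,3): δ = 23.15°  ✓
  (1,4): δ = 4.25°  ✓
  (1,5): δ = 54.30°  ·
  (2,3): δ = 115.93°  ·
  (2,4): δ = 88.53°  ·
  (2,5): δ = 38.48°  ·
  (3,4): δ = 152.60°  ·
  (3,5): δ = 102.55°  ·
  (4,5): δ = 129.95°  ·
antipodal pairs: 3

count = 3; pairs: (0,2), (1,3), (1,4)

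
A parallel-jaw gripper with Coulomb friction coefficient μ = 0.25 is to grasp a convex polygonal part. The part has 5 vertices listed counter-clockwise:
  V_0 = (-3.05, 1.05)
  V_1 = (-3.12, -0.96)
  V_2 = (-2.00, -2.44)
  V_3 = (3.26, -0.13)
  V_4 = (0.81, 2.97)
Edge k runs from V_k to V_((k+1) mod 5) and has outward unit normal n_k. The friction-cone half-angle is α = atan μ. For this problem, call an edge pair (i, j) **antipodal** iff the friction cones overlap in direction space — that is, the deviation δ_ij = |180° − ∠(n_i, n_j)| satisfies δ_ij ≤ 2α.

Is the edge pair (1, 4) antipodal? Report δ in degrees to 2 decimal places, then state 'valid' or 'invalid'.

δ = 79.33°, invalid

α = atan 0.25 = 14.04°;  2α = 28.07°
edge 1: e_1 = (+1.12, -1.48);  n_1 = (-0.7974, -0.6034)
edge 4: e_4 = (-3.86, -1.92);  n_4 = (-0.4454, +0.8954)
∠(n_1, n_4) = 100.67°
δ = |180° − 100.67°| = 79.33°
79.33° > 2α = 28.07°  →  invalid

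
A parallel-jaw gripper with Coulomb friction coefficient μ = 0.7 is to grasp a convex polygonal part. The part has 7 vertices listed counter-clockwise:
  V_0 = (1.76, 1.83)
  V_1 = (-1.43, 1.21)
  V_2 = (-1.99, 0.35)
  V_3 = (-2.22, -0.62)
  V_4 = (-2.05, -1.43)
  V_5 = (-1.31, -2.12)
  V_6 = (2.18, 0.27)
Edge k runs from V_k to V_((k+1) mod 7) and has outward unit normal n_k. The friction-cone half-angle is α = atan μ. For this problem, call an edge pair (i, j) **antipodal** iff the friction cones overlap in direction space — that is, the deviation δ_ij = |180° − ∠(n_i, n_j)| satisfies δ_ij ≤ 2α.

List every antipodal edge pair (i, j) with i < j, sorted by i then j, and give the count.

α = atan 0.7 = 34.99°;  2α = 69.98°
n_0 = (-0.1908, +0.9816)
n_1 = (-0.8380, +0.5457)
n_2 = (-0.9730, +0.2307)
n_3 = (-0.9787, -0.2054)
n_4 = (-0.6820, -0.7314)
n_5 = (+0.5650, -0.8251)
n_6 = (+0.9656, +0.2600)
  (0,1): δ = 134.07°  ·
  (0,2): δ = 114.34°  ·
  (0,3): δ = 89.15°  ·
  (0,4): δ = 54.00°  ✓
  (0,5): δ = 23.41°  ✓
  (0,6): δ = 94.07°  ·
  (1,2): δ = 160.27°  ·
  (1,3): δ = 135.08°  ·
  (1,4): δ = 99.93°  ·
  (1,5): δ = 22.53°  ✓
  (1,6): δ = 48.14°  ✓
  (2,3): δ = 154.81°  ·
  (2,4): δ = 119.66°  ·
  (2,5): δ = 42.26°  ✓
  (2,6): δ = 28.41°  ✓
  (3,4): δ = 144.85°  ·
  (3,5): δ = 67.45°  ✓
  (3,6): δ = 3.22°  ✓
  (4,5): δ = 102.60°  ·
  (4,6): δ = 31.93°  ✓
  (5,6): δ = 109.34°  ·
antipodal pairs: 9

count = 9; pairs: (0,4), (0,5), (1,5), (1,6), (2,5), (2,6), (3,5), (3,6), (4,6)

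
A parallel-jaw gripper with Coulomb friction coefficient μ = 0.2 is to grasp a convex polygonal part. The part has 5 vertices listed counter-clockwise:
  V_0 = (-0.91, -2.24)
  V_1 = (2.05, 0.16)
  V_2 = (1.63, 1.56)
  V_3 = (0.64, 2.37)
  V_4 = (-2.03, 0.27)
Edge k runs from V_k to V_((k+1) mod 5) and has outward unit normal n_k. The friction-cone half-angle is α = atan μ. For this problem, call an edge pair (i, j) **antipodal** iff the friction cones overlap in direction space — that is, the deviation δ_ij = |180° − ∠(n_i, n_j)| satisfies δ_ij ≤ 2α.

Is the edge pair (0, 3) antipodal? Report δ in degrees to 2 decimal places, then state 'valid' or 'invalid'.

δ = 0.85°, valid

α = atan 0.2 = 11.31°;  2α = 22.62°
edge 0: e_0 = (+2.96, +2.40);  n_0 = (+0.6298, -0.7768)
edge 3: e_3 = (-2.67, -2.10);  n_3 = (-0.6182, +0.7860)
∠(n_0, n_3) = 179.15°
δ = |180° − 179.15°| = 0.85°
0.85° ≤ 2α = 22.62°  →  valid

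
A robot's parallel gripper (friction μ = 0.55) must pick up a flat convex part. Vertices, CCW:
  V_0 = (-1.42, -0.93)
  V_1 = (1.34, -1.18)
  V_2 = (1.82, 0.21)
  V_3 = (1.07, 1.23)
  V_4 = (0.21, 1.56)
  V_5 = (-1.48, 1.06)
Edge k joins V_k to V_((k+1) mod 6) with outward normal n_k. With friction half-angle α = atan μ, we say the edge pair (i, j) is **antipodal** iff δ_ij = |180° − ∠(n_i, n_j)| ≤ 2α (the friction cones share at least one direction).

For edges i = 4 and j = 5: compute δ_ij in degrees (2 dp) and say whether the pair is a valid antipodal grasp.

δ = 104.75°, invalid

α = atan 0.55 = 28.81°;  2α = 57.62°
edge 4: e_4 = (-1.69, -0.50);  n_4 = (-0.2837, +0.9589)
edge 5: e_5 = (+0.06, -1.99);  n_5 = (-0.9995, -0.0301)
∠(n_4, n_5) = 75.25°
δ = |180° − 75.25°| = 104.75°
104.75° > 2α = 57.62°  →  invalid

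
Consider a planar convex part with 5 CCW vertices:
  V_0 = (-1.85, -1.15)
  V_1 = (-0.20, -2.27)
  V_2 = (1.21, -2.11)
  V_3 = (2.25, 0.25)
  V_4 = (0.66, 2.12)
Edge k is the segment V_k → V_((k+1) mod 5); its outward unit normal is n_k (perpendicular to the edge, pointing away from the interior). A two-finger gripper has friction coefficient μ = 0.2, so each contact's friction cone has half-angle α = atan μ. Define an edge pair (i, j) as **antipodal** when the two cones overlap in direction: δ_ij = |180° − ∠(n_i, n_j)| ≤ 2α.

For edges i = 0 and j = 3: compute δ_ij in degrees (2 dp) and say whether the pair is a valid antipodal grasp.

α = atan 0.2 = 11.31°;  2α = 22.62°
edge 0: e_0 = (+1.65, -1.12);  n_0 = (-0.5616, -0.8274)
edge 3: e_3 = (-1.59, +1.87);  n_3 = (+0.7618, +0.6478)
∠(n_0, n_3) = 164.54°
δ = |180° − 164.54°| = 15.46°
15.46° ≤ 2α = 22.62°  →  valid

δ = 15.46°, valid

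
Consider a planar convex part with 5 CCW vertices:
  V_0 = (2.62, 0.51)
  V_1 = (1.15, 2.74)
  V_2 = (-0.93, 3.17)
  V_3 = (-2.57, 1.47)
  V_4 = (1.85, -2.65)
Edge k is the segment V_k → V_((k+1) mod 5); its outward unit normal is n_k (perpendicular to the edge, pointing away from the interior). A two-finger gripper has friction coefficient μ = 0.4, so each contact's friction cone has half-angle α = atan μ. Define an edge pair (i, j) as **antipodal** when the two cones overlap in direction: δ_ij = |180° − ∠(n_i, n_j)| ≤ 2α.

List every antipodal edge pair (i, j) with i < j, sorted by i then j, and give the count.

count = 3; pairs: (0,3), (1,3), (2,4)

α = atan 0.4 = 21.80°;  2α = 43.60°
n_0 = (+0.8349, +0.5504)
n_1 = (+0.2024, +0.9793)
n_2 = (-0.7197, +0.6943)
n_3 = (-0.6818, -0.7315)
n_4 = (+0.9716, -0.2367)
  (0,1): δ = 135.07°  ·
  (0,2): δ = 77.36°  ·
  (0,3): δ = 13.62°  ✓
  (0,4): δ = 132.91°  ·
  (1,2): δ = 122.29°  ·
  (1,3): δ = 31.31°  ✓
  (1,4): δ = 87.99°  ·
  (2,3): δ = 89.02°  ·
  (2,4): δ = 30.28°  ✓
  (3,4): δ = 60.71°  ·
antipodal pairs: 3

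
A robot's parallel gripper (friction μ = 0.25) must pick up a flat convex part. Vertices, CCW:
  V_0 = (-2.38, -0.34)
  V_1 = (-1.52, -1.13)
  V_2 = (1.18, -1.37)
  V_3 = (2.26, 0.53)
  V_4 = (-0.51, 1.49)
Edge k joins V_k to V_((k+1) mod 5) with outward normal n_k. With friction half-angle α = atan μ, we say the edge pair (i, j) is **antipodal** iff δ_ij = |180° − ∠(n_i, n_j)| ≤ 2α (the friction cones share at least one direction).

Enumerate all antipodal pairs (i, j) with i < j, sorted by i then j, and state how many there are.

α = atan 0.25 = 14.04°;  2α = 28.07°
n_0 = (-0.6765, -0.7364)
n_1 = (-0.0885, -0.9961)
n_2 = (+0.8694, -0.4942)
n_3 = (+0.3275, +0.9449)
n_4 = (-0.6994, +0.7147)
  (0,1): δ = 142.51°  ·
  (0,2): δ = 77.04°  ·
  (0,3): δ = 23.46°  ✓
  (0,4): δ = 86.95°  ·
  (1,2): δ = 114.54°  ·
  (1,3): δ = 14.04°  ✓
  (1,4): δ = 49.46°  ·
  (2,3): δ = 79.50°  ·
  (2,4): δ = 16.00°  ✓
  (3,4): δ = 116.50°  ·
antipodal pairs: 3

count = 3; pairs: (0,3), (1,3), (2,4)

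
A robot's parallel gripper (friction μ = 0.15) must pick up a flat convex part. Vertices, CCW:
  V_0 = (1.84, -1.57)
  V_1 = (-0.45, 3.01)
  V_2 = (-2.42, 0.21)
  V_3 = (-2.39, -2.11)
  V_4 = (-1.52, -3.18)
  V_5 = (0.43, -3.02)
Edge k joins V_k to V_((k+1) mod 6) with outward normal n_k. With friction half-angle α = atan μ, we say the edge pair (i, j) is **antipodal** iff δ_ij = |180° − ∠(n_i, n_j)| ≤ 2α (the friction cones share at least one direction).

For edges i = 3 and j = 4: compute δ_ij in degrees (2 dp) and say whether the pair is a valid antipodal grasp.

δ = 124.42°, invalid

α = atan 0.15 = 8.53°;  2α = 17.06°
edge 3: e_3 = (+0.87, -1.07);  n_3 = (-0.7759, -0.6309)
edge 4: e_4 = (+1.95, +0.16);  n_4 = (+0.0818, -0.9967)
∠(n_3, n_4) = 55.58°
δ = |180° − 55.58°| = 124.42°
124.42° > 2α = 17.06°  →  invalid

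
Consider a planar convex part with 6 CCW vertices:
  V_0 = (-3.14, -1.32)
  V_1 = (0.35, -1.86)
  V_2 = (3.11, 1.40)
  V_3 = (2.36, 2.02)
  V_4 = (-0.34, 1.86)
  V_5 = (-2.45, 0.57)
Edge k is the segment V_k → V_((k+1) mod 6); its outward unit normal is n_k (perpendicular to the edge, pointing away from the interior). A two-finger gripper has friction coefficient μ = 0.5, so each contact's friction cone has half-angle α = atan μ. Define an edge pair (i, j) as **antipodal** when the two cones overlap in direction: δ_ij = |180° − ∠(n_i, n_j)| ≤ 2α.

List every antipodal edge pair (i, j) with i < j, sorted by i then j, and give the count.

count = 6; pairs: (0,2), (0,3), (0,4), (1,3), (1,4), (1,5)

α = atan 0.5 = 26.57°;  2α = 53.13°
n_0 = (-0.1529, -0.9882)
n_1 = (+0.7632, -0.6462)
n_2 = (+0.6371, +0.7707)
n_3 = (-0.0592, +0.9982)
n_4 = (-0.5216, +0.8532)
n_5 = (-0.9394, +0.3429)
  (0,1): δ = 121.46°  ·
  (0,2): δ = 30.78°  ✓
  (0,3): δ = 12.19°  ✓
  (0,4): δ = 40.24°  ✓
  (0,5): δ = 78.74°  ·
  (1,2): δ = 89.33°  ·
  (1,3): δ = 46.36°  ✓
  (1,4): δ = 18.31°  ✓
  (1,5): δ = 20.20°  ✓
  (2,3): δ = 137.03°  ·
  (2,4): δ = 108.98°  ·
  (2,5): δ = 70.48°  ·
  (3,4): δ = 151.95°  ·
  (3,5): δ = 113.45°  ·
  (4,5): δ = 141.50°  ·
antipodal pairs: 6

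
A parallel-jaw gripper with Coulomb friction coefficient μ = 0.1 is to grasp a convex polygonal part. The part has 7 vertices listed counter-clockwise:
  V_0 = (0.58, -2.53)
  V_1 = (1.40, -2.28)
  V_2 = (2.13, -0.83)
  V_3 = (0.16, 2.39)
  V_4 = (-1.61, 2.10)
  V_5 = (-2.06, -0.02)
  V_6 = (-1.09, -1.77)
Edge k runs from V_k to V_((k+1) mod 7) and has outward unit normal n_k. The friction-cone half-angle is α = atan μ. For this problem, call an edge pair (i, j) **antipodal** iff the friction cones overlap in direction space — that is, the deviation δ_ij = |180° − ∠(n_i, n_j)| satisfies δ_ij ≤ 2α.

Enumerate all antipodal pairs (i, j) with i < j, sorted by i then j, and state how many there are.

count = 2; pairs: (0,3), (2,5)

α = atan 0.1 = 5.71°;  2α = 11.42°
n_0 = (+0.2916, -0.9565)
n_1 = (+0.8932, -0.4497)
n_2 = (+0.8530, +0.5219)
n_3 = (-0.1617, +0.9868)
n_4 = (-0.9782, +0.2076)
n_5 = (-0.8746, -0.4848)
n_6 = (-0.4142, -0.9102)
  (0,1): δ = 133.68°  ·
  (0,2): δ = 75.50°  ·
  (0,3): δ = 7.65°  ✓
  (0,4): δ = 61.06°  ·
  (0,5): δ = 102.04°  ·
  (0,6): δ = 138.57°  ·
  (1,2): δ = 121.82°  ·
  (1,3): δ = 53.97°  ·
  (1,4): δ = 14.74°  ·
  (1,5): δ = 55.72°  ·
  (1,6): δ = 92.25°  ·
  (2,3): δ = 112.15°  ·
  (2,4): δ = 43.44°  ·
  (2,5): δ = 2.46°  ✓
  (2,6): δ = 34.07°  ·
  (3,4): δ = 111.29°  ·
  (3,5): δ = 70.31°  ·
  (3,6): δ = 33.77°  ·
  (4,5): δ = 139.02°  ·
  (4,6): δ = 102.49°  ·
  (5,6): δ = 143.47°  ·
antipodal pairs: 2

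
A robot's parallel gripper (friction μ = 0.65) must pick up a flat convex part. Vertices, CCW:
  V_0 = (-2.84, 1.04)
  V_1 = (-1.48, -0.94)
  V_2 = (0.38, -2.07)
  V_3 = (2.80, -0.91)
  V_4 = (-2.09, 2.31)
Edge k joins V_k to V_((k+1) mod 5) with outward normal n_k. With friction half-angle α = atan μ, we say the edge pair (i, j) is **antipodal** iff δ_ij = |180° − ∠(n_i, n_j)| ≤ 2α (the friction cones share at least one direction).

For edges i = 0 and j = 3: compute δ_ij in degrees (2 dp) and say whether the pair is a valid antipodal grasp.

α = atan 0.65 = 33.02°;  2α = 66.05°
edge 0: e_0 = (+1.36, -1.98);  n_0 = (-0.8243, -0.5662)
edge 3: e_3 = (-4.89, +3.22);  n_3 = (+0.5500, +0.8352)
∠(n_0, n_3) = 157.85°
δ = |180° − 157.85°| = 22.15°
22.15° ≤ 2α = 66.05°  →  valid

δ = 22.15°, valid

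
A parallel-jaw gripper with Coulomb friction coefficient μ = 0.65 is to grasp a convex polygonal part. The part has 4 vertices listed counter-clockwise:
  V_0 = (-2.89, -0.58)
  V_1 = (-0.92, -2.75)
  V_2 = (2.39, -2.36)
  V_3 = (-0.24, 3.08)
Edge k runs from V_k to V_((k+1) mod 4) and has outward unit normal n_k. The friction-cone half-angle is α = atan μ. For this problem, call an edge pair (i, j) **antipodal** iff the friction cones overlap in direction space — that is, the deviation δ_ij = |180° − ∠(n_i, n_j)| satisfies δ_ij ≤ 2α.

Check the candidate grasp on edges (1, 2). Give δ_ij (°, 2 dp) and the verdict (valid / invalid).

δ = 70.92°, invalid

α = atan 0.65 = 33.02°;  2α = 66.05°
edge 1: e_1 = (+3.31, +0.39);  n_1 = (+0.1170, -0.9931)
edge 2: e_2 = (-2.63, +5.44);  n_2 = (+0.9003, +0.4353)
∠(n_1, n_2) = 109.08°
δ = |180° − 109.08°| = 70.92°
70.92° > 2α = 66.05°  →  invalid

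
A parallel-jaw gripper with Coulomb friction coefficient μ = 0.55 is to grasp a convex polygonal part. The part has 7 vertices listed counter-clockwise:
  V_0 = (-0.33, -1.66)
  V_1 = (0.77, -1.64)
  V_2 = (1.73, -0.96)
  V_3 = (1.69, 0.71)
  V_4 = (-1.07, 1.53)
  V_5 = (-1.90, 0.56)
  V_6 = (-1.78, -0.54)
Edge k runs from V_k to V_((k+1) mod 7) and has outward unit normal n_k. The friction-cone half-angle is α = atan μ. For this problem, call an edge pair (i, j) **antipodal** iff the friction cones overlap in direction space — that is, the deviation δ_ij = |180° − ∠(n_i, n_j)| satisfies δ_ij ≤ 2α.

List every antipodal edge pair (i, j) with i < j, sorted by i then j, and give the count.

count = 8; pairs: (0,3), (0,4), (1,3), (1,4), (2,4), (2,5), (2,6), (3,6)

α = atan 0.55 = 28.81°;  2α = 57.62°
n_0 = (+0.0182, -0.9998)
n_1 = (+0.5780, -0.8160)
n_2 = (+0.9997, +0.0239)
n_3 = (+0.2848, +0.9586)
n_4 = (-0.7598, +0.6501)
n_5 = (-0.9941, -0.1084)
n_6 = (-0.6113, -0.7914)
  (0,1): δ = 145.73°  ·
  (0,2): δ = 89.67°  ·
  (0,3): δ = 17.59°  ✓
  (0,4): δ = 48.41°  ✓
  (0,5): δ = 95.18°  ·
  (0,6): δ = 141.28°  ·
  (1,2): δ = 123.94°  ·
  (1,3): δ = 51.86°  ✓
  (1,4): δ = 14.14°  ✓
  (1,5): δ = 60.91°  ·
  (1,6): δ = 107.01°  ·
  (2,3): δ = 107.92°  ·
  (2,4): δ = 41.92°  ✓
  (2,5): δ = 4.85°  ✓
  (2,6): δ = 50.94°  ✓
  (3,4): δ = 114.01°  ·
  (3,5): δ = 67.23°  ·
  (3,6): δ = 21.14°  ✓
  (4,5): δ = 133.22°  ·
  (4,6): δ = 87.13°  ·
  (5,6): δ = 133.91°  ·
antipodal pairs: 8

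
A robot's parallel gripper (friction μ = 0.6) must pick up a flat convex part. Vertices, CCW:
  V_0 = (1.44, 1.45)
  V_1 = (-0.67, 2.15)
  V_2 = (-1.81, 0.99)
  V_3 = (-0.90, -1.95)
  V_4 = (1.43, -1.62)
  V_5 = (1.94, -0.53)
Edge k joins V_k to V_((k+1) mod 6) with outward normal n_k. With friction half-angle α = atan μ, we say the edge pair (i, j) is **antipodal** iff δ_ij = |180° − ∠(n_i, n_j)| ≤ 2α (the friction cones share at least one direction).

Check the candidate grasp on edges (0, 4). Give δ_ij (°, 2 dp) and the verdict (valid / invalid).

δ = 83.28°, invalid

α = atan 0.6 = 30.96°;  2α = 61.93°
edge 0: e_0 = (-2.11, +0.70);  n_0 = (+0.3149, +0.9491)
edge 4: e_4 = (+0.51, +1.09);  n_4 = (+0.9058, -0.4238)
∠(n_0, n_4) = 96.72°
δ = |180° − 96.72°| = 83.28°
83.28° > 2α = 61.93°  →  invalid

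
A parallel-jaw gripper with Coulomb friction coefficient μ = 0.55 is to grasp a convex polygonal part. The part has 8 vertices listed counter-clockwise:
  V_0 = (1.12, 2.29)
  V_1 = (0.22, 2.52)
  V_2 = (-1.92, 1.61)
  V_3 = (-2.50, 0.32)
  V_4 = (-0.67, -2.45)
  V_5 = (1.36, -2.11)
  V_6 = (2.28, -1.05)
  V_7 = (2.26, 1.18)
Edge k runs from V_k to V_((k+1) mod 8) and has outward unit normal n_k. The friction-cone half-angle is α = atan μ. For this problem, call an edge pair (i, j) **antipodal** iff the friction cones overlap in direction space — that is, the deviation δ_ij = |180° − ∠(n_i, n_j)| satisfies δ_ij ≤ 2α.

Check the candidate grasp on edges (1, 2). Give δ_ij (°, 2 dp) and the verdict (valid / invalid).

δ = 137.25°, invalid

α = atan 0.55 = 28.81°;  2α = 57.62°
edge 1: e_1 = (-2.14, -0.91);  n_1 = (-0.3913, +0.9203)
edge 2: e_2 = (-0.58, -1.29);  n_2 = (-0.9121, +0.4101)
∠(n_1, n_2) = 42.75°
δ = |180° − 42.75°| = 137.25°
137.25° > 2α = 57.62°  →  invalid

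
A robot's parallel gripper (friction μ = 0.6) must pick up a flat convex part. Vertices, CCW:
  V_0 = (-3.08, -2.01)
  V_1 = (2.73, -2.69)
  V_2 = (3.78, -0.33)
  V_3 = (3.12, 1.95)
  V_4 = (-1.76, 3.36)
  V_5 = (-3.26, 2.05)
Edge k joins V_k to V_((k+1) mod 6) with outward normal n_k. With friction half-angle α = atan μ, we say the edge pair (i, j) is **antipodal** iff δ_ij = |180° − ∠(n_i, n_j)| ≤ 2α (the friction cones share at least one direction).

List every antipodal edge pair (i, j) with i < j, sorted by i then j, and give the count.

count = 5; pairs: (0,3), (0,4), (1,4), (1,5), (2,5)

α = atan 0.6 = 30.96°;  2α = 61.93°
n_0 = (-0.1162, -0.9932)
n_1 = (+0.9137, -0.4065)
n_2 = (+0.9606, +0.2781)
n_3 = (+0.2776, +0.9607)
n_4 = (-0.6578, +0.7532)
n_5 = (-0.9990, -0.0443)
  (0,1): δ = 107.31°  ·
  (0,2): δ = 67.18°  ·
  (0,3): δ = 9.44°  ✓
  (0,4): δ = 47.81°  ✓
  (0,5): δ = 99.21°  ·
  (1,2): δ = 139.87°  ·
  (1,3): δ = 82.13°  ·
  (1,4): δ = 24.88°  ✓
  (1,5): δ = 26.52°  ✓
  (2,3): δ = 122.26°  ·
  (2,4): δ = 65.01°  ·
  (2,5): δ = 13.61°  ✓
  (3,4): δ = 122.75°  ·
  (3,5): δ = 71.35°  ·
  (4,5): δ = 128.59°  ·
antipodal pairs: 5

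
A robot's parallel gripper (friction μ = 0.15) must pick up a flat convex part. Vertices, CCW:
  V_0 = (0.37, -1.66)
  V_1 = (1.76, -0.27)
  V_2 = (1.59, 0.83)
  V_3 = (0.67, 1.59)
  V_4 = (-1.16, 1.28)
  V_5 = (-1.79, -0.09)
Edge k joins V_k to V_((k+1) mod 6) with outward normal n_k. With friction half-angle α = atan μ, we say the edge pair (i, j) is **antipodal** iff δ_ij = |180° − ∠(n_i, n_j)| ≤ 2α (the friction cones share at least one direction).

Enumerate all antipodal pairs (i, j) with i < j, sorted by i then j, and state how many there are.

count = 1; pairs: (2,5)

α = atan 0.15 = 8.53°;  2α = 17.06°
n_0 = (+0.7071, -0.7071)
n_1 = (+0.9883, +0.1527)
n_2 = (+0.6369, +0.7710)
n_3 = (-0.1670, +0.9860)
n_4 = (-0.9085, +0.4178)
n_5 = (-0.5879, -0.8089)
  (0,1): δ = 126.21°  ·
  (0,2): δ = 84.56°  ·
  (0,3): δ = 35.39°  ·
  (0,4): δ = 20.30°  ·
  (0,5): δ = 98.99°  ·
  (1,2): δ = 138.34°  ·
  (1,3): δ = 89.17°  ·
  (1,4): δ = 33.48°  ·
  (1,5): δ = 45.20°  ·
  (2,3): δ = 130.83°  ·
  (2,4): δ = 75.14°  ·
  (2,5): δ = 3.55°  ✓
  (3,4): δ = 124.31°  ·
  (3,5): δ = 45.63°  ·
  (4,5): δ = 101.32°  ·
antipodal pairs: 1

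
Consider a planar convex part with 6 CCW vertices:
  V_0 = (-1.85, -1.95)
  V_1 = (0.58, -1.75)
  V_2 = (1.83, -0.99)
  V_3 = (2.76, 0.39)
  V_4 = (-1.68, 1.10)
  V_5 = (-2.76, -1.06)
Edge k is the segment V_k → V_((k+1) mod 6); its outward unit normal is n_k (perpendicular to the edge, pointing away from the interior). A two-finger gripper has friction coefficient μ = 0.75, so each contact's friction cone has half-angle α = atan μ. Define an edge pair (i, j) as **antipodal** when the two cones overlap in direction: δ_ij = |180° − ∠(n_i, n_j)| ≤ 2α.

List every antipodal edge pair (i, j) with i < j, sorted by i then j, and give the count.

count = 7; pairs: (0,3), (0,4), (1,3), (1,4), (2,3), (2,4), (3,5)

α = atan 0.75 = 36.87°;  2α = 73.74°
n_0 = (+0.0820, -0.9966)
n_1 = (+0.5195, -0.8545)
n_2 = (+0.8293, -0.5589)
n_3 = (+0.1579, +0.9875)
n_4 = (-0.8944, +0.4472)
n_5 = (-0.6992, -0.7149)
  (0,1): δ = 153.41°  ·
  (0,2): δ = 128.68°  ·
  (0,3): δ = 13.79°  ✓
  (0,4): δ = 58.73°  ✓
  (0,5): δ = 130.93°  ·
  (1,2): δ = 155.28°  ·
  (1,3): δ = 40.38°  ✓
  (1,4): δ = 32.14°  ✓
  (1,5): δ = 104.34°  ·
  (2,3): δ = 65.11°  ✓
  (2,4): δ = 7.41°  ✓
  (2,5): δ = 79.61°  ·
  (3,4): δ = 107.48°  ·
  (3,5): δ = 35.28°  ✓
  (4,5): δ = 107.80°  ·
antipodal pairs: 7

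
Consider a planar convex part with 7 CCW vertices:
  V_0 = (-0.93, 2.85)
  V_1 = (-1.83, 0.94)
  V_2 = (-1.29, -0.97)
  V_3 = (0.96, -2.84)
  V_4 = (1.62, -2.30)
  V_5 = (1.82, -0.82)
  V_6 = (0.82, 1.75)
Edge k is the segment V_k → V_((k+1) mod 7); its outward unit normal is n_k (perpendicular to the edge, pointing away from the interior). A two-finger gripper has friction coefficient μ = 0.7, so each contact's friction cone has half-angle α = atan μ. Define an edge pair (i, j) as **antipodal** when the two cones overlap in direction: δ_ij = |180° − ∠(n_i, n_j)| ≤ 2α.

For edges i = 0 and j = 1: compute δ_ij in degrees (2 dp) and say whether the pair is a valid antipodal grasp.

δ = 138.98°, invalid

α = atan 0.7 = 34.99°;  2α = 69.98°
edge 0: e_0 = (-0.90, -1.91);  n_0 = (-0.9046, +0.4263)
edge 1: e_1 = (+0.54, -1.91);  n_1 = (-0.9623, -0.2721)
∠(n_0, n_1) = 41.02°
δ = |180° − 41.02°| = 138.98°
138.98° > 2α = 69.98°  →  invalid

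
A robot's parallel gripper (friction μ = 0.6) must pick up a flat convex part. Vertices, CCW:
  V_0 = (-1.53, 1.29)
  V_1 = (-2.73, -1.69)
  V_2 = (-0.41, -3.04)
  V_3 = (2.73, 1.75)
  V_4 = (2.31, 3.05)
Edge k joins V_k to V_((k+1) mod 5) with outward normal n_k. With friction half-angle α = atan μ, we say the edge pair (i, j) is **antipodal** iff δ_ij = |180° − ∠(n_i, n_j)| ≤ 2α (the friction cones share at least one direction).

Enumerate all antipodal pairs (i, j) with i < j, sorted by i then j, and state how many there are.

α = atan 0.6 = 30.96°;  2α = 61.93°
n_0 = (-0.9276, +0.3735)
n_1 = (-0.5029, -0.8643)
n_2 = (+0.8363, -0.5482)
n_3 = (+0.9516, +0.3074)
n_4 = (-0.4167, +0.9091)
  (0,1): δ = 98.26°  ·
  (0,2): δ = 11.31°  ✓
  (0,3): δ = 39.84°  ✓
  (0,4): δ = 136.56°  ·
  (1,2): δ = 93.05°  ·
  (1,3): δ = 41.90°  ✓
  (1,4): δ = 54.82°  ✓
  (2,3): δ = 128.85°  ·
  (2,4): δ = 32.13°  ✓
  (3,4): δ = 83.28°  ·
antipodal pairs: 5

count = 5; pairs: (0,2), (0,3), (1,3), (1,4), (2,4)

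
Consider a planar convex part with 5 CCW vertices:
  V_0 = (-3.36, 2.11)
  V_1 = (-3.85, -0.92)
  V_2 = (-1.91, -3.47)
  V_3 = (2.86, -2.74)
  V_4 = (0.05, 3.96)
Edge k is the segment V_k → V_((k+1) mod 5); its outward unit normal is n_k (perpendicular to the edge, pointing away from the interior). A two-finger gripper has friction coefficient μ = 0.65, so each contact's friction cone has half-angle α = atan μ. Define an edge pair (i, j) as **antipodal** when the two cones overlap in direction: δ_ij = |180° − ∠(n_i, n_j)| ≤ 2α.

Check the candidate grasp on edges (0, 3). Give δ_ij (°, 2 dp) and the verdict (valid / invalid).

δ = 31.94°, valid

α = atan 0.65 = 33.02°;  2α = 66.05°
edge 0: e_0 = (-0.49, -3.03);  n_0 = (-0.9872, +0.1596)
edge 3: e_3 = (-2.81, +6.70);  n_3 = (+0.9222, +0.3868)
∠(n_0, n_3) = 148.06°
δ = |180° − 148.06°| = 31.94°
31.94° ≤ 2α = 66.05°  →  valid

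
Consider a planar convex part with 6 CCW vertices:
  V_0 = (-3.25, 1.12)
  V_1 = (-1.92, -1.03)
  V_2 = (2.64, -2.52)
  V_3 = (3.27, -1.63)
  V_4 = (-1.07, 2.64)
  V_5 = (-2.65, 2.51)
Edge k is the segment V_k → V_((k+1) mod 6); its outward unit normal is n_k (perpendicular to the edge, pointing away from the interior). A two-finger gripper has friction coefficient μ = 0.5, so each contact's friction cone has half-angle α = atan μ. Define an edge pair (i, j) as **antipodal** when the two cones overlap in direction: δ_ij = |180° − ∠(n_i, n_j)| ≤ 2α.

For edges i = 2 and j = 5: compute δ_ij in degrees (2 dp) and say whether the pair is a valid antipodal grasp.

δ = 11.95°, valid

α = atan 0.5 = 26.57°;  2α = 53.13°
edge 2: e_2 = (+0.63, +0.89);  n_2 = (+0.8162, -0.5778)
edge 5: e_5 = (-0.60, -1.39);  n_5 = (-0.9181, +0.3963)
∠(n_2, n_5) = 168.05°
δ = |180° − 168.05°| = 11.95°
11.95° ≤ 2α = 53.13°  →  valid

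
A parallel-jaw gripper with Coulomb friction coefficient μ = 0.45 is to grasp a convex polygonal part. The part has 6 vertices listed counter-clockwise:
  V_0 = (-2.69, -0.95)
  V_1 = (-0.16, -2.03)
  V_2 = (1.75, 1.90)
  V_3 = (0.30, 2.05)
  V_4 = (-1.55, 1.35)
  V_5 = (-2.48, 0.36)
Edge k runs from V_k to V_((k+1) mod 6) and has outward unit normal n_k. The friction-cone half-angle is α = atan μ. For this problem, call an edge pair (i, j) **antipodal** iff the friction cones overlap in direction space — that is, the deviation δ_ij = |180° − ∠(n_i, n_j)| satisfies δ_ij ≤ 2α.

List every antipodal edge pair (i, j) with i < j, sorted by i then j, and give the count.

count = 5; pairs: (0,2), (0,3), (1,3), (1,4), (1,5)

α = atan 0.45 = 24.23°;  2α = 48.46°
n_0 = (-0.3926, -0.9197)
n_1 = (+0.8994, -0.4371)
n_2 = (+0.1029, +0.9947)
n_3 = (-0.3539, +0.9353)
n_4 = (-0.7288, +0.6847)
n_5 = (-0.9874, +0.1583)
  (0,1): δ = 92.80°  ·
  (0,2): δ = 17.21°  ✓
  (0,3): δ = 43.84°  ✓
  (0,4): δ = 69.91°  ·
  (0,5): δ = 104.01°  ·
  (1,2): δ = 69.99°  ·
  (1,3): δ = 43.35°  ✓
  (1,4): δ = 17.29°  ✓
  (1,5): δ = 16.81°  ✓
  (2,3): δ = 153.37°  ·
  (2,4): δ = 127.30°  ·
  (2,5): δ = 93.20°  ·
  (3,4): δ = 153.94°  ·
  (3,5): δ = 119.83°  ·
  (4,5): δ = 145.90°  ·
antipodal pairs: 5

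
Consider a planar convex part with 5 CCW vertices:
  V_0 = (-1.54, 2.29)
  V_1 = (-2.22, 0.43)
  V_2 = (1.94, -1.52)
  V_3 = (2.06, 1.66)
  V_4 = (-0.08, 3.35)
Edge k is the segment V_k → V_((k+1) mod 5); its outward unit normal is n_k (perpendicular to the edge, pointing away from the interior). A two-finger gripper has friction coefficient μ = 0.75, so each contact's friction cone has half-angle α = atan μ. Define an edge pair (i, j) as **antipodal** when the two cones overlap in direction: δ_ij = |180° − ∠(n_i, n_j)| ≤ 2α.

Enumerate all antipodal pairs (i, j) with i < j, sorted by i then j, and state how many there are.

α = atan 0.75 = 36.87°;  2α = 73.74°
n_0 = (-0.9392, +0.3434)
n_1 = (-0.4244, -0.9055)
n_2 = (+0.9993, -0.0377)
n_3 = (+0.6198, +0.7848)
n_4 = (-0.5875, +0.8092)
  (0,1): δ = 95.03°  ·
  (0,2): δ = 17.92°  ✓
  (0,3): δ = 71.78°  ✓
  (0,4): δ = 146.06°  ·
  (1,2): δ = 67.05°  ✓
  (1,3): δ = 13.18°  ✓
  (1,4): δ = 61.10°  ✓
  (2,3): δ = 126.14°  ·
  (2,4): δ = 51.86°  ✓
  (3,4): δ = 105.72°  ·
antipodal pairs: 6

count = 6; pairs: (0,2), (0,3), (1,2), (1,3), (1,4), (2,4)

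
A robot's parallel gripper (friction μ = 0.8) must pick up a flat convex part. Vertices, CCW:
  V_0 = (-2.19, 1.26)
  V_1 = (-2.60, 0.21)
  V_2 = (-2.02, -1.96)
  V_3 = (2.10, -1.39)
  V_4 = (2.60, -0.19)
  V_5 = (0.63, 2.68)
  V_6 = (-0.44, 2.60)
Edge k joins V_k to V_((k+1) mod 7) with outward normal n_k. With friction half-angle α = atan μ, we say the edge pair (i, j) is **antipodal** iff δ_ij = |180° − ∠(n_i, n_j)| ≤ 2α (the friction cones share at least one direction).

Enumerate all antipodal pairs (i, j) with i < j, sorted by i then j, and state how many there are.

count = 10; pairs: (0,2), (0,3), (0,4), (1,3), (1,4), (2,4), (2,5), (2,6), (3,5), (3,6)

α = atan 0.8 = 38.66°;  2α = 77.32°
n_0 = (-0.9315, +0.3637)
n_1 = (-0.9661, -0.2582)
n_2 = (+0.1370, -0.9906)
n_3 = (+0.9231, -0.3846)
n_4 = (+0.8245, +0.5659)
n_5 = (-0.0746, +0.9972)
n_6 = (-0.6080, +0.7940)
  (0,1): δ = 143.71°  ·
  (0,2): δ = 60.79°  ✓
  (0,3): δ = 1.29°  ✓
  (0,4): δ = 55.80°  ✓
  (0,5): δ = 115.61°  ·
  (0,6): δ = 148.77°  ·
  (1,2): δ = 97.09°  ·
  (1,3): δ = 37.58°  ✓
  (1,4): δ = 19.50°  ✓
  (1,5): δ = 79.31°  ·
  (1,6): δ = 112.48°  ·
  (2,3): δ = 120.50°  ·
  (2,4): δ = 63.41°  ✓
  (2,5): δ = 3.60°  ✓
  (2,6): δ = 29.56°  ✓
  (3,4): δ = 122.91°  ·
  (3,5): δ = 63.10°  ✓
  (3,6): δ = 29.94°  ✓
  (4,5): δ = 120.19°  ·
  (4,6): δ = 87.02°  ·
  (5,6): δ = 146.83°  ·
antipodal pairs: 10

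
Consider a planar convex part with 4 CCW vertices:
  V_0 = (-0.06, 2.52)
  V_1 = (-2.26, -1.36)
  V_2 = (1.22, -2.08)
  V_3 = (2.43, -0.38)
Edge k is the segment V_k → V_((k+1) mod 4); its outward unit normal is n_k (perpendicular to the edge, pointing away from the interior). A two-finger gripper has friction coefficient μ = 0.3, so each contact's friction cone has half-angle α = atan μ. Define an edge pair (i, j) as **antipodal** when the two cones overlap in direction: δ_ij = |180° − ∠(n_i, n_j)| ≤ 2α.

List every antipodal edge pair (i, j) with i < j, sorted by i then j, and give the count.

α = atan 0.3 = 16.70°;  2α = 33.40°
n_0 = (-0.8699, +0.4932)
n_1 = (-0.2026, -0.9793)
n_2 = (+0.8147, -0.5799)
n_3 = (+0.7587, +0.6514)
  (0,1): δ = 72.14°  ·
  (0,2): δ = 5.89°  ✓
  (0,3): δ = 70.20°  ·
  (1,2): δ = 113.75°  ·
  (1,3): δ = 37.66°  ·
  (2,3): δ = 103.91°  ·
antipodal pairs: 1

count = 1; pairs: (0,2)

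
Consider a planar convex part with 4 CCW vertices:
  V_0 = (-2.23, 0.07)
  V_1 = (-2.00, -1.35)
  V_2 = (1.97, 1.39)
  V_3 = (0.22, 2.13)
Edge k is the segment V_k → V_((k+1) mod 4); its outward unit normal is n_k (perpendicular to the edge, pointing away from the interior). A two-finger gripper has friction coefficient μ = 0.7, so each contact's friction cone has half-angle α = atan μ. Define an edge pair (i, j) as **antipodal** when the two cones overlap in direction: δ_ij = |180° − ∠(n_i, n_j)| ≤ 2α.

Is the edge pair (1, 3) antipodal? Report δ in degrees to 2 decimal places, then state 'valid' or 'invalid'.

α = atan 0.7 = 34.99°;  2α = 69.98°
edge 1: e_1 = (+3.97, +2.74);  n_1 = (+0.5680, -0.8230)
edge 3: e_3 = (-2.45, -2.06);  n_3 = (-0.6436, +0.7654)
∠(n_1, n_3) = 174.55°
δ = |180° − 174.55°| = 5.45°
5.45° ≤ 2α = 69.98°  →  valid

δ = 5.45°, valid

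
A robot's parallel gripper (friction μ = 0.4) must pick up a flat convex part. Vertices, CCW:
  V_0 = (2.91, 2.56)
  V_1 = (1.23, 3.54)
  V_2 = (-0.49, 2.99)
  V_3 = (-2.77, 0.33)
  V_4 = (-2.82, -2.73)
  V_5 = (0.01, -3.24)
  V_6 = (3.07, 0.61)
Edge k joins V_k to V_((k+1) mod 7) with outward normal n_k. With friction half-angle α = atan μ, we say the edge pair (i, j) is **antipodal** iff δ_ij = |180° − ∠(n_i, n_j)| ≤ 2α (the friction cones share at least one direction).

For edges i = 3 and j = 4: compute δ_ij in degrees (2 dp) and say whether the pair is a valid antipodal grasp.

α = atan 0.4 = 21.80°;  2α = 43.60°
edge 3: e_3 = (-0.05, -3.06);  n_3 = (-0.9999, +0.0163)
edge 4: e_4 = (+2.83, -0.51);  n_4 = (-0.1774, -0.9841)
∠(n_3, n_4) = 80.72°
δ = |180° − 80.72°| = 99.28°
99.28° > 2α = 43.60°  →  invalid

δ = 99.28°, invalid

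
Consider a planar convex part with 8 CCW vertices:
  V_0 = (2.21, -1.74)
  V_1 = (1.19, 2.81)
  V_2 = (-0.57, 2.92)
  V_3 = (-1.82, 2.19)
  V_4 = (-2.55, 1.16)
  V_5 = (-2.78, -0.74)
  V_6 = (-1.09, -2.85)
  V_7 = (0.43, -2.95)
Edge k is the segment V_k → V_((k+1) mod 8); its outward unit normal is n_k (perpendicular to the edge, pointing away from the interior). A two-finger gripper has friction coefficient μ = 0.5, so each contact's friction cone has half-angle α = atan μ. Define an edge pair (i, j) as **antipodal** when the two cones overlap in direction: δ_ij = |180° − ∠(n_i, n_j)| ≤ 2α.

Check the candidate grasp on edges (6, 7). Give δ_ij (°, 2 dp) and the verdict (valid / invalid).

δ = 142.03°, invalid

α = atan 0.5 = 26.57°;  2α = 53.13°
edge 6: e_6 = (+1.52, -0.10);  n_6 = (-0.0656, -0.9978)
edge 7: e_7 = (+1.78, +1.21);  n_7 = (+0.5622, -0.8270)
∠(n_6, n_7) = 37.97°
δ = |180° − 37.97°| = 142.03°
142.03° > 2α = 53.13°  →  invalid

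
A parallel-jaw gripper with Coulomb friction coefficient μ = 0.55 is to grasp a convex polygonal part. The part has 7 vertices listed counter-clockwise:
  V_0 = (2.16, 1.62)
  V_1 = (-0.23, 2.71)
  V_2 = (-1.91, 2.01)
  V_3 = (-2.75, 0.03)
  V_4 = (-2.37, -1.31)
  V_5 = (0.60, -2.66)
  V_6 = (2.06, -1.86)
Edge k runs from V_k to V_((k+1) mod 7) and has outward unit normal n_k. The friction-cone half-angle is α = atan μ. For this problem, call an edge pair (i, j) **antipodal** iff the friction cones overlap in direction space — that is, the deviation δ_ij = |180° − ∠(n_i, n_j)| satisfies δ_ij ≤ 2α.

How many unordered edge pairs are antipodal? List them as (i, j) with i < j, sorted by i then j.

count = 8; pairs: (0,3), (0,4), (0,5), (1,4), (1,5), (2,5), (2,6), (3,6)

α = atan 0.55 = 28.81°;  2α = 57.62°
n_0 = (+0.4149, +0.9098)
n_1 = (-0.3846, +0.9231)
n_2 = (-0.9206, +0.3905)
n_3 = (-0.9621, -0.2728)
n_4 = (-0.4138, -0.9104)
n_5 = (+0.4805, -0.8770)
n_6 = (+0.9996, -0.0287)
  (0,1): δ = 132.86°  ·
  (0,2): δ = 88.47°  ·
  (0,3): δ = 49.65°  ✓
  (0,4): δ = 0.07°  ✓
  (0,5): δ = 53.24°  ✓
  (0,6): δ = 112.87°  ·
  (1,2): δ = 135.61°  ·
  (1,3): δ = 96.79°  ·
  (1,4): δ = 47.06°  ✓
  (1,5): δ = 6.10°  ✓
  (1,6): δ = 65.73°  ·
  (2,3): δ = 141.18°  ·
  (2,4): δ = 91.46°  ·
  (2,5): δ = 38.29°  ✓
  (2,6): δ = 21.34°  ✓
  (3,4): δ = 130.28°  ·
  (3,5): δ = 77.11°  ·
  (3,6): δ = 17.48°  ✓
  (4,5): δ = 126.84°  ·
  (4,6): δ = 67.20°  ·
  (5,6): δ = 120.37°  ·
antipodal pairs: 8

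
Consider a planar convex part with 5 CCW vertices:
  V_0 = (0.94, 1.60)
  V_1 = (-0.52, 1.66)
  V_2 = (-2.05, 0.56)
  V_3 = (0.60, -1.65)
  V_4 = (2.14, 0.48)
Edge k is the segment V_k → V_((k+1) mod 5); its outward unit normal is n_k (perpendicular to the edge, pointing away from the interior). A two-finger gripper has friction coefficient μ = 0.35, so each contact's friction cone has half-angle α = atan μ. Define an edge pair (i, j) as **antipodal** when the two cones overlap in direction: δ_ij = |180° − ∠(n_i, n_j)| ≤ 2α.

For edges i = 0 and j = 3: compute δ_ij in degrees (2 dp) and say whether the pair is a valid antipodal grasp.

α = atan 0.35 = 19.29°;  2α = 38.58°
edge 0: e_0 = (-1.46, +0.06);  n_0 = (+0.0411, +0.9992)
edge 3: e_3 = (+1.54, +2.13);  n_3 = (+0.8104, -0.5859)
∠(n_0, n_3) = 123.51°
δ = |180° − 123.51°| = 56.49°
56.49° > 2α = 38.58°  →  invalid

δ = 56.49°, invalid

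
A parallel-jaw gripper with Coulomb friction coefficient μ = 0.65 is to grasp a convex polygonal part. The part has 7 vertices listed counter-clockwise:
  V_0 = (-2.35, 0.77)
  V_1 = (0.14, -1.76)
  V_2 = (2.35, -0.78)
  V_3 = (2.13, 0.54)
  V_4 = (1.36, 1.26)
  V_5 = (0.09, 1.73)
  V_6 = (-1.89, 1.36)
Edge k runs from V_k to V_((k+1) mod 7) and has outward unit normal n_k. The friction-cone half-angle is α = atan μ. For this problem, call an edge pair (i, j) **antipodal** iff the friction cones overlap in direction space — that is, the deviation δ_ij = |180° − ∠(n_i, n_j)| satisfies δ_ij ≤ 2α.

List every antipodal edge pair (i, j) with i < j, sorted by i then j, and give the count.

count = 8; pairs: (0,2), (0,3), (0,4), (0,5), (1,4), (1,5), (1,6), (2,6)

α = atan 0.65 = 33.02°;  2α = 66.05°
n_0 = (-0.7127, -0.7015)
n_1 = (+0.4054, -0.9142)
n_2 = (+0.9864, +0.1644)
n_3 = (+0.6830, +0.7304)
n_4 = (+0.3471, +0.9378)
n_5 = (-0.1837, +0.9830)
n_6 = (-0.7886, +0.6149)
  (0,1): δ = 110.63°  ·
  (0,2): δ = 35.08°  ✓
  (0,3): δ = 2.38°  ✓
  (0,4): δ = 25.15°  ✓
  (0,5): δ = 56.04°  ✓
  (0,6): δ = 97.51°  ·
  (1,2): δ = 104.45°  ·
  (1,3): δ = 66.99°  ·
  (1,4): δ = 44.22°  ✓
  (1,5): δ = 13.33°  ✓
  (1,6): δ = 28.14°  ✓
  (2,3): δ = 142.54°  ·
  (2,4): δ = 119.77°  ·
  (2,5): δ = 88.88°  ·
  (2,6): δ = 47.40°  ✓
  (3,4): δ = 157.23°  ·
  (3,5): δ = 126.34°  ·
  (3,6): δ = 84.86°  ·
  (4,5): δ = 149.11°  ·
  (4,6): δ = 107.63°  ·
  (5,6): δ = 138.53°  ·
antipodal pairs: 8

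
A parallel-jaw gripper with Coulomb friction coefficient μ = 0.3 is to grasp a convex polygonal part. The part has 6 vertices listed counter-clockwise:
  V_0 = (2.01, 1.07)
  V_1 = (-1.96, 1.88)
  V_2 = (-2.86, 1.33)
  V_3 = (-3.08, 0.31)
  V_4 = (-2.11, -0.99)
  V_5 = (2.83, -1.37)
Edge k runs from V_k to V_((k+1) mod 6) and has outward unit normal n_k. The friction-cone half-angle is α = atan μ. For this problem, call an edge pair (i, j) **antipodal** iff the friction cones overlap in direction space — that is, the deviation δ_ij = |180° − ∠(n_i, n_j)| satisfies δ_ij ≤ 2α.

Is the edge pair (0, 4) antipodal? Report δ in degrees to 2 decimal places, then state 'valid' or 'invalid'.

α = atan 0.3 = 16.70°;  2α = 33.40°
edge 0: e_0 = (-3.97, +0.81);  n_0 = (+0.1999, +0.9798)
edge 4: e_4 = (+4.94, -0.38);  n_4 = (-0.0767, -0.9971)
∠(n_0, n_4) = 172.87°
δ = |180° − 172.87°| = 7.13°
7.13° ≤ 2α = 33.40°  →  valid

δ = 7.13°, valid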